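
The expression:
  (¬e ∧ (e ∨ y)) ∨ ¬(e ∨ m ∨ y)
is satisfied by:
  {y: True, m: False, e: False}
  {m: False, e: False, y: False}
  {y: True, m: True, e: False}


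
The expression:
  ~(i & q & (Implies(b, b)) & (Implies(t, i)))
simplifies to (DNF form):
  ~i | ~q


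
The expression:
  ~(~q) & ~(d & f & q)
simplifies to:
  q & (~d | ~f)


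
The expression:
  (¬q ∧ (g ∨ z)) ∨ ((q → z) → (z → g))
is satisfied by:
  {g: True, q: False, z: False}
  {g: False, q: False, z: False}
  {z: True, g: True, q: False}
  {z: True, g: False, q: False}
  {q: True, g: True, z: False}
  {q: True, g: False, z: False}
  {q: True, z: True, g: True}


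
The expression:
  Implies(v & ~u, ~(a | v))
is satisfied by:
  {u: True, v: False}
  {v: False, u: False}
  {v: True, u: True}


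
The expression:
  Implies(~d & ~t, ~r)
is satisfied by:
  {d: True, t: True, r: False}
  {d: True, t: False, r: False}
  {t: True, d: False, r: False}
  {d: False, t: False, r: False}
  {r: True, d: True, t: True}
  {r: True, d: True, t: False}
  {r: True, t: True, d: False}


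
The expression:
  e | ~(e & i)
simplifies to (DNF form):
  True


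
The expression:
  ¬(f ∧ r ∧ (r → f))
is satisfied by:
  {r: False, f: False}
  {f: True, r: False}
  {r: True, f: False}


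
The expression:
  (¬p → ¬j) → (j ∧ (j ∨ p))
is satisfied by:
  {j: True}


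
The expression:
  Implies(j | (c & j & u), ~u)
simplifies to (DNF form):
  ~j | ~u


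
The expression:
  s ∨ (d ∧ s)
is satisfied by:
  {s: True}


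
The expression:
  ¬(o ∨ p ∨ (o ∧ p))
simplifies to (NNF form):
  ¬o ∧ ¬p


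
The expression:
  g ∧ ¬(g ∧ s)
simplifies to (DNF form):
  g ∧ ¬s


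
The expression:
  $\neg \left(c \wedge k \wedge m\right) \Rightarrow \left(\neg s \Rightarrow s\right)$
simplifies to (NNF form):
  $s \vee \left(c \wedge k \wedge m\right)$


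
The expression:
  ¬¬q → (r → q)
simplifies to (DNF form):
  True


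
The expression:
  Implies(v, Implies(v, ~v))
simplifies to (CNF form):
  ~v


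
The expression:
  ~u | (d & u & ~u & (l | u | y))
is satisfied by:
  {u: False}


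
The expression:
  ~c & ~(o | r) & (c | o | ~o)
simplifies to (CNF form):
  ~c & ~o & ~r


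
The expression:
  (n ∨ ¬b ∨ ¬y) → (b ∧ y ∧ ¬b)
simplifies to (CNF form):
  b ∧ y ∧ ¬n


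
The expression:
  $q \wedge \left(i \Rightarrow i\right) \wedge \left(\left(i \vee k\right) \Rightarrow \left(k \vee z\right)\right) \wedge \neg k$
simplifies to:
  $q \wedge \neg k \wedge \left(z \vee \neg i\right)$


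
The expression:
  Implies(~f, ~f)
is always true.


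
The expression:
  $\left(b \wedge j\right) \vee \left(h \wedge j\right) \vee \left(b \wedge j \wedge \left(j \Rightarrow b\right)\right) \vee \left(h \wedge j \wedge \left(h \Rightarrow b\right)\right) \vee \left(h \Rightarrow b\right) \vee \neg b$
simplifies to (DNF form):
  $\text{True}$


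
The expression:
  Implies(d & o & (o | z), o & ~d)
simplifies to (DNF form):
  ~d | ~o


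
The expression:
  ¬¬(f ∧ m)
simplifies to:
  f ∧ m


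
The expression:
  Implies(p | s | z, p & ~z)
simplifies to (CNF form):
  ~z & (p | ~s)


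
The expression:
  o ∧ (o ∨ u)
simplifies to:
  o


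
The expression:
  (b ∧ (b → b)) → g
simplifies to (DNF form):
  g ∨ ¬b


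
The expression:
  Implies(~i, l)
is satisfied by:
  {i: True, l: True}
  {i: True, l: False}
  {l: True, i: False}


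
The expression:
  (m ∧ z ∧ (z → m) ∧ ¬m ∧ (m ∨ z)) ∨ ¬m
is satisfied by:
  {m: False}


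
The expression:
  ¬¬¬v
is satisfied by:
  {v: False}


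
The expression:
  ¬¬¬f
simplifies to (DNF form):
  ¬f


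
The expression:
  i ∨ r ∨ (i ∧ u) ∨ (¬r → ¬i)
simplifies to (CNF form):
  True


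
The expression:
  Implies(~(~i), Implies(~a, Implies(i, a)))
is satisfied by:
  {a: True, i: False}
  {i: False, a: False}
  {i: True, a: True}


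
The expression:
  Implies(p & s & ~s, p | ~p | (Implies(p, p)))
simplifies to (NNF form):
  True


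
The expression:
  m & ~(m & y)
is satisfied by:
  {m: True, y: False}


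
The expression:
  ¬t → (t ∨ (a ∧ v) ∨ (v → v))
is always true.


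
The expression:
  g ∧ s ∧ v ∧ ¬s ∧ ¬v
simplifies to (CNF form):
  False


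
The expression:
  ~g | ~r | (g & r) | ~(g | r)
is always true.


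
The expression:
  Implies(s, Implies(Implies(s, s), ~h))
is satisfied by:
  {s: False, h: False}
  {h: True, s: False}
  {s: True, h: False}


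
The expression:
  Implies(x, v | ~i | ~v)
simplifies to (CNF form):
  True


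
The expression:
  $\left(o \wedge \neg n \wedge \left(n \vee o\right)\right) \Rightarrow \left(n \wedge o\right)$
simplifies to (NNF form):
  $n \vee \neg o$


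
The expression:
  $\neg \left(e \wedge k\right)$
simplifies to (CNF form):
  $\neg e \vee \neg k$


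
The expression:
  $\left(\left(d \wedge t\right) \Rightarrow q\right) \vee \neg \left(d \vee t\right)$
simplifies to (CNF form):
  $q \vee \neg d \vee \neg t$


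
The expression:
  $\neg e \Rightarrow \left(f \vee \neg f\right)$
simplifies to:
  $\text{True}$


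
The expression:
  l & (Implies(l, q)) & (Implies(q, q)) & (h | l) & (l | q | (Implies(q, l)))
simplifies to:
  l & q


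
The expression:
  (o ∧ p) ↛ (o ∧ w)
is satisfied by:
  {p: True, o: True, w: False}


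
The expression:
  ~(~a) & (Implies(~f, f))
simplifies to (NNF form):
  a & f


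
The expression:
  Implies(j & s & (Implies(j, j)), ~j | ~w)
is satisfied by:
  {w: False, s: False, j: False}
  {j: True, w: False, s: False}
  {s: True, w: False, j: False}
  {j: True, s: True, w: False}
  {w: True, j: False, s: False}
  {j: True, w: True, s: False}
  {s: True, w: True, j: False}


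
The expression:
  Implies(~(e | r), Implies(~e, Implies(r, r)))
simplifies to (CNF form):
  True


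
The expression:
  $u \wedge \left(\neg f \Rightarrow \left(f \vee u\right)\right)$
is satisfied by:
  {u: True}


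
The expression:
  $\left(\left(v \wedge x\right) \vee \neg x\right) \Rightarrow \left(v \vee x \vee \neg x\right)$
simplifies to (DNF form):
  $\text{True}$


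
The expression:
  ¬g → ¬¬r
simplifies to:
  g ∨ r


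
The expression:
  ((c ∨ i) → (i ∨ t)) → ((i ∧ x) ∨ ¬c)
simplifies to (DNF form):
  (i ∧ x) ∨ (¬i ∧ ¬t) ∨ ¬c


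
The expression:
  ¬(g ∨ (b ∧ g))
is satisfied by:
  {g: False}


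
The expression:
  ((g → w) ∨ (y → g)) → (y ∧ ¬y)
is never true.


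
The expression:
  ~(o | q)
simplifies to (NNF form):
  ~o & ~q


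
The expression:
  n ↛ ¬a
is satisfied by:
  {a: True, n: True}


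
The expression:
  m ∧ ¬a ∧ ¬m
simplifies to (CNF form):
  False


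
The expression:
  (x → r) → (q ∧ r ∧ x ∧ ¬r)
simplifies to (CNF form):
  x ∧ ¬r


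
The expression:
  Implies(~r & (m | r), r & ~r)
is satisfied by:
  {r: True, m: False}
  {m: False, r: False}
  {m: True, r: True}


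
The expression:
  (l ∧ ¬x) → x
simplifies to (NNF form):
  x ∨ ¬l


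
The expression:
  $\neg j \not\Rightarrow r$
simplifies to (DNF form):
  $\neg j \wedge \neg r$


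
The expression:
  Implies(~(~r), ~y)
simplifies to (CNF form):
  ~r | ~y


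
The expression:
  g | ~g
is always true.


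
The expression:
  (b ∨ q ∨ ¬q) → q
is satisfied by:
  {q: True}


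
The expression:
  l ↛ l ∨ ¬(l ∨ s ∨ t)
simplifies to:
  ¬l ∧ ¬s ∧ ¬t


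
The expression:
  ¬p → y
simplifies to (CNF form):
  p ∨ y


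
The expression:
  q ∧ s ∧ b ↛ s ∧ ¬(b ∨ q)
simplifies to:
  False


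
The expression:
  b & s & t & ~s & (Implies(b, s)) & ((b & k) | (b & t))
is never true.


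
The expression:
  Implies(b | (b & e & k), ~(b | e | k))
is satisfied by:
  {b: False}


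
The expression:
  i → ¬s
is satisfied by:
  {s: False, i: False}
  {i: True, s: False}
  {s: True, i: False}


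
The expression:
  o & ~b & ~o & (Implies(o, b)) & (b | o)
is never true.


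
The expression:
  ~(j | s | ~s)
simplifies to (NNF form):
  False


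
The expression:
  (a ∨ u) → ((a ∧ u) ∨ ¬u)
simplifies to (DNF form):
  a ∨ ¬u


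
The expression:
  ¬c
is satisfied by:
  {c: False}


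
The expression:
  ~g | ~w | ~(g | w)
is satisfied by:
  {w: False, g: False}
  {g: True, w: False}
  {w: True, g: False}


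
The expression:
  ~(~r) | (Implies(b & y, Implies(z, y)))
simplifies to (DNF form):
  True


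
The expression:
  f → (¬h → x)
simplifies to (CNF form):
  h ∨ x ∨ ¬f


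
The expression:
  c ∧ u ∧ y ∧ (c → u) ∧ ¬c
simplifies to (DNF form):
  False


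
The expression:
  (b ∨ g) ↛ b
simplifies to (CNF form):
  g ∧ ¬b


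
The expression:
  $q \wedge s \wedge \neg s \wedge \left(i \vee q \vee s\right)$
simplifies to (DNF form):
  $\text{False}$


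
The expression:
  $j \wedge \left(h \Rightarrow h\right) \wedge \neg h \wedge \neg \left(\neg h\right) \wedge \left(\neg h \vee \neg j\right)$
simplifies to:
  $\text{False}$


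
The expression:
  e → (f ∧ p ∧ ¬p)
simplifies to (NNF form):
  ¬e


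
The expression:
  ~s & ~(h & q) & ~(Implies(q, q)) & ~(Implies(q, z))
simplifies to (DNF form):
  False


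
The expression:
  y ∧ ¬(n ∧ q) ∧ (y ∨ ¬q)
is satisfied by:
  {y: True, q: False, n: False}
  {n: True, y: True, q: False}
  {q: True, y: True, n: False}


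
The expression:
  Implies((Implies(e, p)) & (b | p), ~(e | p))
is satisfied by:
  {p: False}


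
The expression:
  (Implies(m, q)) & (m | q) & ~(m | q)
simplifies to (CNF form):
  False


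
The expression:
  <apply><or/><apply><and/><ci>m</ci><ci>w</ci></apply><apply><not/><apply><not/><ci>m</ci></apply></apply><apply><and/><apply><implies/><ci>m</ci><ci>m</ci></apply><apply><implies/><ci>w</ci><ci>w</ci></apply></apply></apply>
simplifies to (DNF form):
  <true/>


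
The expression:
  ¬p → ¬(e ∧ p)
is always true.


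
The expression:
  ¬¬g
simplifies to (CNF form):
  g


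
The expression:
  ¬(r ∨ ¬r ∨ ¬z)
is never true.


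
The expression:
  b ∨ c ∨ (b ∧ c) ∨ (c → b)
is always true.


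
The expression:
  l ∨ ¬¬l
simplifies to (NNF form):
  l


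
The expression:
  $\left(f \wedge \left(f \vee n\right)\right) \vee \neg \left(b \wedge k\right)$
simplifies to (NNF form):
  $f \vee \neg b \vee \neg k$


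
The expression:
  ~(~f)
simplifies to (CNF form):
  f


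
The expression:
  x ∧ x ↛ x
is never true.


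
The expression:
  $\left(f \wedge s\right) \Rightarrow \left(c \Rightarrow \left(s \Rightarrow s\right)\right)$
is always true.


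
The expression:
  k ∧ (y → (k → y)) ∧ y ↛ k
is never true.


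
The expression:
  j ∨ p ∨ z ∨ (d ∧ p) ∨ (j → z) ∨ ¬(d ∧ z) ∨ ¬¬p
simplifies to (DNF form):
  True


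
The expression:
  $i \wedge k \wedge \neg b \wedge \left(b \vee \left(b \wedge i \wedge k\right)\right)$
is never true.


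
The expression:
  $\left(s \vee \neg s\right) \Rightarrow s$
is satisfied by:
  {s: True}


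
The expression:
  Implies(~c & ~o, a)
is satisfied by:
  {a: True, o: True, c: True}
  {a: True, o: True, c: False}
  {a: True, c: True, o: False}
  {a: True, c: False, o: False}
  {o: True, c: True, a: False}
  {o: True, c: False, a: False}
  {c: True, o: False, a: False}


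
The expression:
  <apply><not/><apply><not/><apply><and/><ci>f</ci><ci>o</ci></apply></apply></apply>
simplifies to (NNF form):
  <apply><and/><ci>f</ci><ci>o</ci></apply>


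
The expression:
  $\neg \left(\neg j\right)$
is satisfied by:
  {j: True}


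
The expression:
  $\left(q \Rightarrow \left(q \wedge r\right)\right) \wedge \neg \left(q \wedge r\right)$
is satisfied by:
  {q: False}


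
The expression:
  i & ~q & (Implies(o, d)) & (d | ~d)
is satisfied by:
  {i: True, d: True, q: False, o: False}
  {i: True, q: False, o: False, d: False}
  {i: True, d: True, o: True, q: False}


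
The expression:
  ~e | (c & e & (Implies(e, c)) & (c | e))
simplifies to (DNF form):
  c | ~e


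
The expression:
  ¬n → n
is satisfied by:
  {n: True}


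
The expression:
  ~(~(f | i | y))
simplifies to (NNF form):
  f | i | y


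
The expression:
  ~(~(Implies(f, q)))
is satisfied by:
  {q: True, f: False}
  {f: False, q: False}
  {f: True, q: True}


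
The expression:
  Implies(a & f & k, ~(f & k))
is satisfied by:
  {k: False, a: False, f: False}
  {f: True, k: False, a: False}
  {a: True, k: False, f: False}
  {f: True, a: True, k: False}
  {k: True, f: False, a: False}
  {f: True, k: True, a: False}
  {a: True, k: True, f: False}


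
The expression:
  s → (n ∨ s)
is always true.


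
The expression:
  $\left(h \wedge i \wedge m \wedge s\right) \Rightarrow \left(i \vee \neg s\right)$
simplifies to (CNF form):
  $\text{True}$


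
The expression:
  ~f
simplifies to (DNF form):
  ~f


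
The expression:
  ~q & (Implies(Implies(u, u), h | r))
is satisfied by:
  {r: True, h: True, q: False}
  {r: True, q: False, h: False}
  {h: True, q: False, r: False}


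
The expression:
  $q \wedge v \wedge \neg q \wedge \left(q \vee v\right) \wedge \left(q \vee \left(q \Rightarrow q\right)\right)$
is never true.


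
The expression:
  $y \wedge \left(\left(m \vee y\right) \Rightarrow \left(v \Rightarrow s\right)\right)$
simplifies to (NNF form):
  $y \wedge \left(s \vee \neg v\right)$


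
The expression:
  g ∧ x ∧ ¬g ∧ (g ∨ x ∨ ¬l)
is never true.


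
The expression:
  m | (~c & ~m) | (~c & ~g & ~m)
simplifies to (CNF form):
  m | ~c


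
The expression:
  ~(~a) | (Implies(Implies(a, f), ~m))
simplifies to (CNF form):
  a | ~m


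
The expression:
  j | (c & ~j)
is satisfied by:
  {c: True, j: True}
  {c: True, j: False}
  {j: True, c: False}


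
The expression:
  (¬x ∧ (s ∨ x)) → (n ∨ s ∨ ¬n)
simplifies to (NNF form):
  True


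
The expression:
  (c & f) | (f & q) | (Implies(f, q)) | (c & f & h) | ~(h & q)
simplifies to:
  True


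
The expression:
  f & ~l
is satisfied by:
  {f: True, l: False}


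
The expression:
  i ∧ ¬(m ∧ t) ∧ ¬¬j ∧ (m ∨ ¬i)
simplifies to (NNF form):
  i ∧ j ∧ m ∧ ¬t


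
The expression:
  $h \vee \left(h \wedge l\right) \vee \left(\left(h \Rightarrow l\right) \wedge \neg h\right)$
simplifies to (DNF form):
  $\text{True}$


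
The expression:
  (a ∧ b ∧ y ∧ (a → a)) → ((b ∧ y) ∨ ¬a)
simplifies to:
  True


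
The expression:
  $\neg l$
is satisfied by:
  {l: False}


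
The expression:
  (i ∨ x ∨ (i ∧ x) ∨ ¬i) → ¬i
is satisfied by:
  {i: False}


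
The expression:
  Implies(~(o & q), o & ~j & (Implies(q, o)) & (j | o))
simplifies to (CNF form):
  o & (q | ~j)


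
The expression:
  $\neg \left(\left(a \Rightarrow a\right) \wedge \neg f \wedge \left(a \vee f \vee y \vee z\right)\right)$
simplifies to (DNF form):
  $f \vee \left(\neg a \wedge \neg y \wedge \neg z\right)$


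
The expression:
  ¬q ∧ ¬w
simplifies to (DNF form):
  ¬q ∧ ¬w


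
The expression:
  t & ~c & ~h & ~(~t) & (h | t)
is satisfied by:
  {t: True, c: False, h: False}


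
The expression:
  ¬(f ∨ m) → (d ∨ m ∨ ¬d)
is always true.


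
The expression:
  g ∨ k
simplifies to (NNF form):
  g ∨ k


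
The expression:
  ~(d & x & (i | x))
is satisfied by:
  {d: False, x: False}
  {x: True, d: False}
  {d: True, x: False}


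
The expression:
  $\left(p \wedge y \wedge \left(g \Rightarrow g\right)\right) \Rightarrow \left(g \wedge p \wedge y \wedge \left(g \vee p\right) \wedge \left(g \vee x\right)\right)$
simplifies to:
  $g \vee \neg p \vee \neg y$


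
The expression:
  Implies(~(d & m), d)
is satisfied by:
  {d: True}


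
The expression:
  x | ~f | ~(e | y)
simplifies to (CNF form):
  (x | ~e | ~f) & (x | ~f | ~y)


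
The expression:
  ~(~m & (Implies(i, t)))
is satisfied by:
  {i: True, m: True, t: False}
  {m: True, t: False, i: False}
  {i: True, m: True, t: True}
  {m: True, t: True, i: False}
  {i: True, t: False, m: False}


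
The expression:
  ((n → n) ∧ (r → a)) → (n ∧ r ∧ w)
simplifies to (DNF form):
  (r ∧ ¬a) ∨ (n ∧ r ∧ w) ∨ (n ∧ r ∧ ¬a) ∨ (r ∧ w ∧ ¬a)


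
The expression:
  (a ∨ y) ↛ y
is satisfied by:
  {a: True, y: False}


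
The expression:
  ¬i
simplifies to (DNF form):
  ¬i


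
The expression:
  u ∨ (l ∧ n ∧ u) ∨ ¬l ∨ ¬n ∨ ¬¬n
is always true.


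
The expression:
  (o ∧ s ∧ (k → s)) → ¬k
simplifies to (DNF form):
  ¬k ∨ ¬o ∨ ¬s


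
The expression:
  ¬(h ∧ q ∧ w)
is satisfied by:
  {w: False, q: False, h: False}
  {h: True, w: False, q: False}
  {q: True, w: False, h: False}
  {h: True, q: True, w: False}
  {w: True, h: False, q: False}
  {h: True, w: True, q: False}
  {q: True, w: True, h: False}


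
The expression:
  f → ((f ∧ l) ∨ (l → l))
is always true.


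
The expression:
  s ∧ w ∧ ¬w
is never true.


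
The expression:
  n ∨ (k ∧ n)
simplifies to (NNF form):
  n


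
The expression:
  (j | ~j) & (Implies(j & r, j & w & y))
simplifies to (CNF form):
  (w | ~j | ~r) & (y | ~j | ~r)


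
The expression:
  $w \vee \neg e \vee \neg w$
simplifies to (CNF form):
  $\text{True}$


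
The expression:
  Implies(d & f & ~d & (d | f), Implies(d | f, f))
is always true.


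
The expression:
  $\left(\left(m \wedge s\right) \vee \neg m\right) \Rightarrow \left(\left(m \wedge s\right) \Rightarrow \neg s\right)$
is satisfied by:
  {s: False, m: False}
  {m: True, s: False}
  {s: True, m: False}


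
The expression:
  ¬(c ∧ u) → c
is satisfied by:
  {c: True}


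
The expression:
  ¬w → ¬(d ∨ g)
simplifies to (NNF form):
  w ∨ (¬d ∧ ¬g)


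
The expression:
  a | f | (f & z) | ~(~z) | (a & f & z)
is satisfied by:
  {a: True, z: True, f: True}
  {a: True, z: True, f: False}
  {a: True, f: True, z: False}
  {a: True, f: False, z: False}
  {z: True, f: True, a: False}
  {z: True, f: False, a: False}
  {f: True, z: False, a: False}


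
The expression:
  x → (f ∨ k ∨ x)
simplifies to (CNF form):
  True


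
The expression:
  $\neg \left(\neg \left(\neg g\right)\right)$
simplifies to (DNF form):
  $\neg g$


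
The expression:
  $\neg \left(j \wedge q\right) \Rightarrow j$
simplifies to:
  $j$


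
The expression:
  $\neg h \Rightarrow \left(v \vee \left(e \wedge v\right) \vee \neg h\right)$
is always true.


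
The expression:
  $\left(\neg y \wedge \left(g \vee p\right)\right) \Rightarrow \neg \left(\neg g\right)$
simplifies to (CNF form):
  $g \vee y \vee \neg p$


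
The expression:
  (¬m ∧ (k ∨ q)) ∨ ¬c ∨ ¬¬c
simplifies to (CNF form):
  True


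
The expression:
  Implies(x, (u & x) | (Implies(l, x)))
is always true.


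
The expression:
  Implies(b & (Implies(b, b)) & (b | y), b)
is always true.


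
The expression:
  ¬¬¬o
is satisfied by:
  {o: False}


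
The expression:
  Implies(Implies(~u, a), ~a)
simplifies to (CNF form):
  ~a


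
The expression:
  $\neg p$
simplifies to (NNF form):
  $\neg p$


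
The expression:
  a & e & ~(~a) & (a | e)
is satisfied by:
  {a: True, e: True}


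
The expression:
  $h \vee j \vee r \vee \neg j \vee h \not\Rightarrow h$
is always true.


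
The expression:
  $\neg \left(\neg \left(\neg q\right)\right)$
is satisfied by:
  {q: False}


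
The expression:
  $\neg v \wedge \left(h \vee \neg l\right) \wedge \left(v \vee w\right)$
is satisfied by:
  {h: True, w: True, v: False, l: False}
  {w: True, h: False, v: False, l: False}
  {h: True, l: True, w: True, v: False}


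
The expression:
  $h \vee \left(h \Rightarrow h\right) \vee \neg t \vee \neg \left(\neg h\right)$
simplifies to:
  $\text{True}$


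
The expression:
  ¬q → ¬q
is always true.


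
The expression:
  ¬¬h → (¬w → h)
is always true.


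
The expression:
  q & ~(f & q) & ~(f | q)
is never true.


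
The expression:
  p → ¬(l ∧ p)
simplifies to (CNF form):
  ¬l ∨ ¬p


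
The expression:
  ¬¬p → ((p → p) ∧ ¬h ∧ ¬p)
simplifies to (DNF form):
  ¬p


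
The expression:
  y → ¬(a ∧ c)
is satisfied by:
  {c: False, y: False, a: False}
  {a: True, c: False, y: False}
  {y: True, c: False, a: False}
  {a: True, y: True, c: False}
  {c: True, a: False, y: False}
  {a: True, c: True, y: False}
  {y: True, c: True, a: False}


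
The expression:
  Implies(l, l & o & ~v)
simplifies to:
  ~l | (o & ~v)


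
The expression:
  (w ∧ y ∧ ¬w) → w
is always true.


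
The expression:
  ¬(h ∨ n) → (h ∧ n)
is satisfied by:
  {n: True, h: True}
  {n: True, h: False}
  {h: True, n: False}


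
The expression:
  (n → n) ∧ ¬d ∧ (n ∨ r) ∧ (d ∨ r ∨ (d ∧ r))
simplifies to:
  r ∧ ¬d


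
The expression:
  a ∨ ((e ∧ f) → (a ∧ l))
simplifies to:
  a ∨ ¬e ∨ ¬f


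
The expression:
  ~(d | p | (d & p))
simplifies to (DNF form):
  ~d & ~p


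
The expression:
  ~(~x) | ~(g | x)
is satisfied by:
  {x: True, g: False}
  {g: False, x: False}
  {g: True, x: True}


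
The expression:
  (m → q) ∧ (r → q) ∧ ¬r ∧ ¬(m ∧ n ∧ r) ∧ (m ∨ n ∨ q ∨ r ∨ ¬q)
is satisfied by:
  {q: True, m: False, r: False}
  {m: False, r: False, q: False}
  {q: True, m: True, r: False}


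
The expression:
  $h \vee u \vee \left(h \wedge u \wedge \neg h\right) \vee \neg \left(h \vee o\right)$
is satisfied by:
  {u: True, h: True, o: False}
  {u: True, o: False, h: False}
  {h: True, o: False, u: False}
  {h: False, o: False, u: False}
  {u: True, h: True, o: True}
  {u: True, o: True, h: False}
  {h: True, o: True, u: False}


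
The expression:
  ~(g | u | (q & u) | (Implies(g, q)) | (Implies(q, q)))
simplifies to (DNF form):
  False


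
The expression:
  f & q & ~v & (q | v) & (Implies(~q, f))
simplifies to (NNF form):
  f & q & ~v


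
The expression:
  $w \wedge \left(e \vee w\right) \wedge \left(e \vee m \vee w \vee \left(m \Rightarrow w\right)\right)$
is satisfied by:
  {w: True}


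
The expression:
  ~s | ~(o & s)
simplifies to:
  ~o | ~s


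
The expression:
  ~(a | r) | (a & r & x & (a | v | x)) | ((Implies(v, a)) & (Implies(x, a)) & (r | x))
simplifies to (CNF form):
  (a | x | ~a) & (r | x | ~a) & (a | ~a | ~r) & (a | ~r | ~v) & (a | ~r | ~x) & (r | ~a | ~r) & (r | ~r | ~v) & (r | ~r | ~x) & (a | x | ~a | ~r) & (a | x | ~a | ~v) & (a | x | ~a | ~x) & (a | x | ~r | ~v) & (a | x | ~r | ~x) & (r | x | ~a | ~r) & (r | x | ~a | ~v) & (r | x | ~a | ~x) & (r | x | ~r | ~v) & (r | x | ~r | ~x) & (a | ~a | ~r | ~v) & (a | ~a | ~r | ~x) & (r | ~a | ~r | ~v) & (r | ~a | ~r | ~x)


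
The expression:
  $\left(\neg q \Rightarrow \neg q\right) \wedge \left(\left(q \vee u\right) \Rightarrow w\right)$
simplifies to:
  $w \vee \left(\neg q \wedge \neg u\right)$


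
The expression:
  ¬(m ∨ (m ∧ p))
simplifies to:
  ¬m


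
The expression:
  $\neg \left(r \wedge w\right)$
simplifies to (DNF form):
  $\neg r \vee \neg w$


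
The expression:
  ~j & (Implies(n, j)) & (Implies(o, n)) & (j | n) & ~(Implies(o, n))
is never true.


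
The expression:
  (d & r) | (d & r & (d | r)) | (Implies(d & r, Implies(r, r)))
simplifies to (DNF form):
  True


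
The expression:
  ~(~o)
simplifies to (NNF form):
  o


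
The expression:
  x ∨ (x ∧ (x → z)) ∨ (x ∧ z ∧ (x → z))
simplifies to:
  x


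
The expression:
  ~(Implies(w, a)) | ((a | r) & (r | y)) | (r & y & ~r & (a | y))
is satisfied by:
  {r: True, y: True, w: True, a: False}
  {r: True, y: True, a: False, w: False}
  {r: True, w: True, a: False, y: False}
  {r: True, a: False, w: False, y: False}
  {r: True, y: True, a: True, w: True}
  {r: True, y: True, a: True, w: False}
  {r: True, a: True, w: True, y: False}
  {r: True, a: True, w: False, y: False}
  {y: True, w: True, a: False, r: False}
  {w: True, y: False, a: False, r: False}
  {w: True, y: True, a: True, r: False}
  {y: True, a: True, w: False, r: False}


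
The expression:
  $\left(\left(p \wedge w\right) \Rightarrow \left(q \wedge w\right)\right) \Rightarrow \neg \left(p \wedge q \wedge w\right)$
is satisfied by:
  {p: False, q: False, w: False}
  {w: True, p: False, q: False}
  {q: True, p: False, w: False}
  {w: True, q: True, p: False}
  {p: True, w: False, q: False}
  {w: True, p: True, q: False}
  {q: True, p: True, w: False}


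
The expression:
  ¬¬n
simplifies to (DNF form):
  n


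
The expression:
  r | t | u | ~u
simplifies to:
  True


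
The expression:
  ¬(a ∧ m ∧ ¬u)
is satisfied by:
  {u: True, m: False, a: False}
  {m: False, a: False, u: False}
  {a: True, u: True, m: False}
  {a: True, m: False, u: False}
  {u: True, m: True, a: False}
  {m: True, u: False, a: False}
  {a: True, m: True, u: True}


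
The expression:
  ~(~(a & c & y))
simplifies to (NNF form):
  a & c & y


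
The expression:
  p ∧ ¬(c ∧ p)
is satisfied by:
  {p: True, c: False}


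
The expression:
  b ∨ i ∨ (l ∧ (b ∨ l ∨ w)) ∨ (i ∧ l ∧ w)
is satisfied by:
  {i: True, b: True, l: True}
  {i: True, b: True, l: False}
  {i: True, l: True, b: False}
  {i: True, l: False, b: False}
  {b: True, l: True, i: False}
  {b: True, l: False, i: False}
  {l: True, b: False, i: False}


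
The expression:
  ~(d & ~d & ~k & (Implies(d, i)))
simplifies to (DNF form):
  True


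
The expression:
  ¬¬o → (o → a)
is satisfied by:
  {a: True, o: False}
  {o: False, a: False}
  {o: True, a: True}


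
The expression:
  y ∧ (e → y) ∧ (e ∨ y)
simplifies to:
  y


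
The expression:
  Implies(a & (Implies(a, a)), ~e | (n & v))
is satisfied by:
  {n: True, v: True, e: False, a: False}
  {n: True, v: False, e: False, a: False}
  {v: True, n: False, e: False, a: False}
  {n: False, v: False, e: False, a: False}
  {n: True, a: True, v: True, e: False}
  {n: True, a: True, v: False, e: False}
  {a: True, v: True, n: False, e: False}
  {a: True, n: False, v: False, e: False}
  {n: True, e: True, v: True, a: False}
  {n: True, e: True, v: False, a: False}
  {e: True, v: True, n: False, a: False}
  {e: True, n: False, v: False, a: False}
  {n: True, a: True, e: True, v: True}


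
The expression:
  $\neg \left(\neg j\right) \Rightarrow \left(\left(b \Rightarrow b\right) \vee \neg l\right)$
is always true.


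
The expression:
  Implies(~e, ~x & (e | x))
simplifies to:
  e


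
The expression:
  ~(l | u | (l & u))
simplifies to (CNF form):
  ~l & ~u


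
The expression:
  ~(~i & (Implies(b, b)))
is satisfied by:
  {i: True}


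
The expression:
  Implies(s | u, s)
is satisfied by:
  {s: True, u: False}
  {u: False, s: False}
  {u: True, s: True}


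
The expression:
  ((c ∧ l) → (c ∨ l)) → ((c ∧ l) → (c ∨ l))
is always true.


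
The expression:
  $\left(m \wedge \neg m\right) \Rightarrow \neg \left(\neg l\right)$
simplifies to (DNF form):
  $\text{True}$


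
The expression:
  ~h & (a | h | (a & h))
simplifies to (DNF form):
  a & ~h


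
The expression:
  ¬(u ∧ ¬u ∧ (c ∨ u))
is always true.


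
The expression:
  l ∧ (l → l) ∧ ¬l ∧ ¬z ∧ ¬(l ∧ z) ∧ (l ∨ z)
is never true.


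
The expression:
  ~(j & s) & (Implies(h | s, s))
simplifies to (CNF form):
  (s | ~h) & (s | ~s) & (~h | ~j) & (~j | ~s)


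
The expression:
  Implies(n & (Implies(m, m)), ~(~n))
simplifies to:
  True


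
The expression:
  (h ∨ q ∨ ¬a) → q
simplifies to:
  q ∨ (a ∧ ¬h)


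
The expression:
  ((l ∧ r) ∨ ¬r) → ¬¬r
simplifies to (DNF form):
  r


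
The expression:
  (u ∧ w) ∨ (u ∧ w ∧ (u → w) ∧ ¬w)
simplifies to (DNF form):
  u ∧ w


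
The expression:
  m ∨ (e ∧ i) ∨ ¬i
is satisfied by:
  {m: True, e: True, i: False}
  {m: True, e: False, i: False}
  {e: True, m: False, i: False}
  {m: False, e: False, i: False}
  {i: True, m: True, e: True}
  {i: True, m: True, e: False}
  {i: True, e: True, m: False}


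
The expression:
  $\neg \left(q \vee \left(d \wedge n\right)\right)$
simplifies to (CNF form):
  $\neg q \wedge \left(\neg d \vee \neg n\right)$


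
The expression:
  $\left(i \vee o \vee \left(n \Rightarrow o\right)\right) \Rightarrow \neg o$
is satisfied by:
  {o: False}


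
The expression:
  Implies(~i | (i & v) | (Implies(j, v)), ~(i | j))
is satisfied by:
  {i: False, j: False, v: False}
  {v: True, i: False, j: False}
  {j: True, i: True, v: False}


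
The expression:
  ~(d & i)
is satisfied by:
  {d: False, i: False}
  {i: True, d: False}
  {d: True, i: False}


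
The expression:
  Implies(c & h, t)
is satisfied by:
  {t: True, h: False, c: False}
  {h: False, c: False, t: False}
  {t: True, c: True, h: False}
  {c: True, h: False, t: False}
  {t: True, h: True, c: False}
  {h: True, t: False, c: False}
  {t: True, c: True, h: True}


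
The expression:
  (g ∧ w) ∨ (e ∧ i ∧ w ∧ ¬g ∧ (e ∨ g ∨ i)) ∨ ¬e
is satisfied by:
  {i: True, g: True, w: True, e: False}
  {i: True, w: True, e: False, g: False}
  {g: True, w: True, e: False, i: False}
  {w: True, g: False, e: False, i: False}
  {i: True, g: True, w: False, e: False}
  {i: True, g: False, w: False, e: False}
  {g: True, i: False, w: False, e: False}
  {i: False, w: False, e: False, g: False}
  {g: True, i: True, e: True, w: True}
  {i: True, e: True, w: True, g: False}
  {g: True, e: True, w: True, i: False}


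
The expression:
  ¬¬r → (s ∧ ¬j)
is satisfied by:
  {s: True, r: False, j: False}
  {s: False, r: False, j: False}
  {j: True, s: True, r: False}
  {j: True, s: False, r: False}
  {r: True, s: True, j: False}


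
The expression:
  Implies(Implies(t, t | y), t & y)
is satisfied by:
  {t: True, y: True}


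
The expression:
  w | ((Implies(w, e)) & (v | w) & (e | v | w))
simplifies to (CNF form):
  v | w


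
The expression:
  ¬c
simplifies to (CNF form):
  ¬c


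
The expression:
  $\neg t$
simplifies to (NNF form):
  $\neg t$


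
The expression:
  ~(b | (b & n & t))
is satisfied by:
  {b: False}


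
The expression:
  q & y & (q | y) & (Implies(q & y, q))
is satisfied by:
  {y: True, q: True}


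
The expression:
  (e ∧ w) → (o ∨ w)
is always true.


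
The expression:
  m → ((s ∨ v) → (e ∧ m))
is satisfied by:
  {e: True, s: False, m: False, v: False}
  {v: True, e: True, s: False, m: False}
  {e: True, s: True, m: False, v: False}
  {v: True, e: True, s: True, m: False}
  {v: False, s: False, m: False, e: False}
  {v: True, s: False, m: False, e: False}
  {s: True, v: False, m: False, e: False}
  {v: True, s: True, m: False, e: False}
  {m: True, e: True, v: False, s: False}
  {v: True, m: True, e: True, s: False}
  {m: True, e: True, s: True, v: False}
  {v: True, m: True, e: True, s: True}
  {m: True, e: False, s: False, v: False}


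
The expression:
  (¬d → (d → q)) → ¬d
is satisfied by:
  {d: False}


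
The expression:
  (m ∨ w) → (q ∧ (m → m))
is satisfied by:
  {q: True, m: False, w: False}
  {q: True, w: True, m: False}
  {q: True, m: True, w: False}
  {q: True, w: True, m: True}
  {w: False, m: False, q: False}


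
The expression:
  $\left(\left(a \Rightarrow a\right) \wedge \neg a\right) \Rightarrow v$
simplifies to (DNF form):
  $a \vee v$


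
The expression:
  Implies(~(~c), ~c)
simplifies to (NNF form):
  ~c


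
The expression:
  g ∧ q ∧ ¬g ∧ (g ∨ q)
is never true.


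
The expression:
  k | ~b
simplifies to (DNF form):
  k | ~b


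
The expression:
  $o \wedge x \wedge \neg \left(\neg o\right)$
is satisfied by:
  {x: True, o: True}


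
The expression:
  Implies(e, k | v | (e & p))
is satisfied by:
  {p: True, k: True, v: True, e: False}
  {p: True, k: True, e: False, v: False}
  {p: True, v: True, e: False, k: False}
  {p: True, e: False, v: False, k: False}
  {k: True, v: True, e: False, p: False}
  {k: True, e: False, v: False, p: False}
  {v: True, k: False, e: False, p: False}
  {k: False, e: False, v: False, p: False}
  {k: True, p: True, e: True, v: True}
  {k: True, p: True, e: True, v: False}
  {p: True, e: True, v: True, k: False}
  {p: True, e: True, k: False, v: False}
  {v: True, e: True, k: True, p: False}
  {e: True, k: True, p: False, v: False}
  {e: True, v: True, p: False, k: False}


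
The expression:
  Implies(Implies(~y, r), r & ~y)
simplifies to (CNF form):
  ~y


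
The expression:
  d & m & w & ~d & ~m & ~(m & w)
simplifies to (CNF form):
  False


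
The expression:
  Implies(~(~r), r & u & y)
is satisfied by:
  {y: True, u: True, r: False}
  {y: True, u: False, r: False}
  {u: True, y: False, r: False}
  {y: False, u: False, r: False}
  {r: True, y: True, u: True}


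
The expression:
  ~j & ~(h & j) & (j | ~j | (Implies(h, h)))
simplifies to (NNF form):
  ~j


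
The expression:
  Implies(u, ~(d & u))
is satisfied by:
  {u: False, d: False}
  {d: True, u: False}
  {u: True, d: False}


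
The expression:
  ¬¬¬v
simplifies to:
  ¬v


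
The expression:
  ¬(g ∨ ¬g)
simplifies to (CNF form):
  False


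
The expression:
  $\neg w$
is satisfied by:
  {w: False}


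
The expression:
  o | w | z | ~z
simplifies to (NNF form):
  True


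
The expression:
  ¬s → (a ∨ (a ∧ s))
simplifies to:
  a ∨ s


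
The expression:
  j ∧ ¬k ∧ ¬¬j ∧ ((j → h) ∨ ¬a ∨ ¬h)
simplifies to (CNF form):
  j ∧ ¬k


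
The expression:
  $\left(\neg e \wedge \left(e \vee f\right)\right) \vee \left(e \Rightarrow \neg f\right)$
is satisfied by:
  {e: False, f: False}
  {f: True, e: False}
  {e: True, f: False}


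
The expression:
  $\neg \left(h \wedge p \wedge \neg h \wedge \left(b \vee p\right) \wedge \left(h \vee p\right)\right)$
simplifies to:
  $\text{True}$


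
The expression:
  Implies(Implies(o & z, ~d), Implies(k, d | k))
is always true.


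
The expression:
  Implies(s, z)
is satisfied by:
  {z: True, s: False}
  {s: False, z: False}
  {s: True, z: True}


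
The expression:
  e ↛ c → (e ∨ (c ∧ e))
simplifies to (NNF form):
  True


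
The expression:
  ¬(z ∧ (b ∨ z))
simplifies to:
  ¬z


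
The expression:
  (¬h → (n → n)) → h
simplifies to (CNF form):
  h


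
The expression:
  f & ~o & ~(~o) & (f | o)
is never true.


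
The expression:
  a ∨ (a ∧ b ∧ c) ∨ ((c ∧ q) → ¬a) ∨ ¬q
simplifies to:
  True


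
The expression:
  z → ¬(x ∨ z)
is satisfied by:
  {z: False}


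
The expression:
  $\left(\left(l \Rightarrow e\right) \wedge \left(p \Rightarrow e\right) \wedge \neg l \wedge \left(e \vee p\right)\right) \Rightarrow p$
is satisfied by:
  {p: True, l: True, e: False}
  {p: True, e: False, l: False}
  {l: True, e: False, p: False}
  {l: False, e: False, p: False}
  {p: True, l: True, e: True}
  {p: True, e: True, l: False}
  {l: True, e: True, p: False}


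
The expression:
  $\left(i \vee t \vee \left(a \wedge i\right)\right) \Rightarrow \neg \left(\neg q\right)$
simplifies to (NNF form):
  $q \vee \left(\neg i \wedge \neg t\right)$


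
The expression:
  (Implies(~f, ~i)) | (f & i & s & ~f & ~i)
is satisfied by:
  {f: True, i: False}
  {i: False, f: False}
  {i: True, f: True}


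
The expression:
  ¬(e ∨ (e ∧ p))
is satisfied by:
  {e: False}


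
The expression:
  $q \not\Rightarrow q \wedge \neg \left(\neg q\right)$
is never true.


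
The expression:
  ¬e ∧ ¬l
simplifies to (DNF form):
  ¬e ∧ ¬l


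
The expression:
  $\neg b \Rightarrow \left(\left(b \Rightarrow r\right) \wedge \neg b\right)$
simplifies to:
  $\text{True}$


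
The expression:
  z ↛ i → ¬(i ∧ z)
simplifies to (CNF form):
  True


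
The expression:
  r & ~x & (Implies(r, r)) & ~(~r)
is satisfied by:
  {r: True, x: False}


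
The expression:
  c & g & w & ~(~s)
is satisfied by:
  {c: True, w: True, g: True, s: True}


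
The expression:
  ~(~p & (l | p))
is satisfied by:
  {p: True, l: False}
  {l: False, p: False}
  {l: True, p: True}


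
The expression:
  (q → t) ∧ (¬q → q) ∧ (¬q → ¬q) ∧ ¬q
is never true.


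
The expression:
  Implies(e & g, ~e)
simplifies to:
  ~e | ~g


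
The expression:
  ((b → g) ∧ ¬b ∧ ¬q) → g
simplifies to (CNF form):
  b ∨ g ∨ q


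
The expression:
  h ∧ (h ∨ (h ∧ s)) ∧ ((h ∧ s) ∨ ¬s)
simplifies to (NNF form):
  h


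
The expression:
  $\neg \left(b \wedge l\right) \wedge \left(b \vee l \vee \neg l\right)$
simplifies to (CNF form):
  $\neg b \vee \neg l$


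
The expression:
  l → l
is always true.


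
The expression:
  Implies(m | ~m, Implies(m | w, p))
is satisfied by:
  {p: True, w: False, m: False}
  {p: True, m: True, w: False}
  {p: True, w: True, m: False}
  {p: True, m: True, w: True}
  {m: False, w: False, p: False}


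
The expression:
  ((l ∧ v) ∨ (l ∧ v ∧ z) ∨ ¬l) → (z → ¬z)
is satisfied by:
  {l: True, v: False, z: False}
  {v: False, z: False, l: False}
  {l: True, v: True, z: False}
  {v: True, l: False, z: False}
  {z: True, l: True, v: False}


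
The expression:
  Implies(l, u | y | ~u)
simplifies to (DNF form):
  True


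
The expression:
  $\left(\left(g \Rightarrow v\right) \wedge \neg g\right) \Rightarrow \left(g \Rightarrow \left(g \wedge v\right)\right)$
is always true.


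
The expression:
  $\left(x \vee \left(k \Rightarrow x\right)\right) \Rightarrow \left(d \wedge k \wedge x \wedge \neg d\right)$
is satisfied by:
  {k: True, x: False}


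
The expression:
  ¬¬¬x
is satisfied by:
  {x: False}


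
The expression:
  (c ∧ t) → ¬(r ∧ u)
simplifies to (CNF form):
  ¬c ∨ ¬r ∨ ¬t ∨ ¬u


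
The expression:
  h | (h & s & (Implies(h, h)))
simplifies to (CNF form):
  h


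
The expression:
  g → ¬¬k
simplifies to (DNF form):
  k ∨ ¬g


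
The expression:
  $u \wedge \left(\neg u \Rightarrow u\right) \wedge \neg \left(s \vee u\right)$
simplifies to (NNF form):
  $\text{False}$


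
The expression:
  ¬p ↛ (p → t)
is never true.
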